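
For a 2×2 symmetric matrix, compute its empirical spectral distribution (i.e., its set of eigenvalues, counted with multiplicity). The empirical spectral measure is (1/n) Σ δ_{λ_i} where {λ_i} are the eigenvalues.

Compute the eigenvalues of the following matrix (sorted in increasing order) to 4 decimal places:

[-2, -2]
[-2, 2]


Since M is real symmetric, both eigenvalues are real; they are the roots of det(λI − M) = λ² − (tr M) λ + det M.
tr M = -2 + 2 = 0.
det M = (-2)·2 − (-2)² = -4 − 4 = -8.
Characteristic polynomial: λ² − 8 = 0.
Discriminant Δ = (tr M)² − 4·det M = 0 − (-32) = 32; √Δ = 5.656854.
λ = (tr M ± √Δ)/2 = (0 ± 5.656854)/2, giving (tr M − √Δ)/2 = -2.8284 and (tr M + √Δ)/2 = 2.8284.

Eigenvalues sorted in increasing order: [-2.8284, 2.8284].


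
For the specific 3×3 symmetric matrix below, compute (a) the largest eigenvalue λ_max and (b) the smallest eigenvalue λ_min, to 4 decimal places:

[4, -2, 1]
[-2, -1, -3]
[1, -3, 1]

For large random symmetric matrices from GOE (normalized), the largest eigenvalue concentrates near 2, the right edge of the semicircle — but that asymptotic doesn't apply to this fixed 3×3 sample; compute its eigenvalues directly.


Since M is real symmetric, all three eigenvalues are real; they are the roots of det(λI − M) = λ³ − (tr M) λ² + s λ − det M, where s is the sum of the principal 2×2 minors.
tr M = 4 + (-1) + 1 = 4.
s = (4·(-1) − (-2)²) + (4·1 − 1²) + ((-1)·1 − (-3)²) = -8 + 3 + (-10) = -15.
det M (expand along row 1) = 4·(-10) − (-2)·1 + 1·7 = -31.
Characteristic polynomial: λ³ − 4λ² − 15λ + 31 = 0.
Substitute λ = y + (tr M)/3 = y + 1.333333 to remove the quadratic term: y³ + p·y + q = 0 with p = s − (tr M)²/3 = -20.333333 and q = −2(tr M)³/27 + (tr M)·s/3 − det M = 6.259259.
Three real roots ⇒ use the trigonometric (Viète) form: r = 2√(−p/3) = 5.206833, φ = arccos(3q/(p·r)) = arccos(-0.177363) = 1.749102 rad.
y_k = r·cos(φ/3 − 2πk/3) for k = 0, 1, 2 gives y = 4.346644, 0.309287, -4.655931.
λ_k = y_k + 1.333333 gives λ = 5.6800, 1.6426, -3.3226 (check: the sum is 4.0000 = tr M).

Hence λ_max = 5.6800 and λ_min = -3.3226.


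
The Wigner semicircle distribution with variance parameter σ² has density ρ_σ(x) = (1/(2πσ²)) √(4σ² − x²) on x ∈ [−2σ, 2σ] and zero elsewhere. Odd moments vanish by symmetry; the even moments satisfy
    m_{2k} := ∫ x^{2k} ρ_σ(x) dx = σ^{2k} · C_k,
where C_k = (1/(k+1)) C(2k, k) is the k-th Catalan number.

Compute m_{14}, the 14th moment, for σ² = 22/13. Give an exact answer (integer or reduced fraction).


By the scaled semicircle moment identity, m_{2k} = σ^{2k} · C_k with k = 7.
C_7 = (1/(k+1)) · C(2k, k) = (1/8) · C(14, 7) = (1/8) · 3432 = 429.
σ^{2k} = (σ²)^k = (22/13)^7 = 2494357888/62748517.

Therefore m_{14} = σ^{14} · C_7 = (2494357888/62748517) · 429 = 82313810304/4826809.


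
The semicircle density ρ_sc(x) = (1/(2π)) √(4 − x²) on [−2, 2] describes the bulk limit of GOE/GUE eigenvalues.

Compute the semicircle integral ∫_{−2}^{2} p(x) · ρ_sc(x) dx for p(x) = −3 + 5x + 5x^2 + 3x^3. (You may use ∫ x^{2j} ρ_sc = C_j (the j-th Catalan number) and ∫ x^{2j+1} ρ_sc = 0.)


Write p(x) = Σ a_i x^i, split into monomials and integrate each against ρ_sc separately.
Using ∫ x^{2j} ρ_sc = C_j = (1/(j+1)) C(2j, j) (Catalan numbers) and ∫ x^{2j+1} ρ_sc = 0 (odd monomials vanish by symmetry):
  i = 0 (even): a_0 · C_{0} = -3 · 1 = -3
  i = 1 (odd): ∫ x^1 ρ_sc = 0 (vanishes)
  i = 2 (even): a_2 · C_{1} = 5 · 1 = 5
  i = 3 (odd): ∫ x^3 ρ_sc = 0 (vanishes)

Summing the contributions: ∫_{−2}^{2} p(x) ρ_sc(x) dx = (-3) + 5 = 2.


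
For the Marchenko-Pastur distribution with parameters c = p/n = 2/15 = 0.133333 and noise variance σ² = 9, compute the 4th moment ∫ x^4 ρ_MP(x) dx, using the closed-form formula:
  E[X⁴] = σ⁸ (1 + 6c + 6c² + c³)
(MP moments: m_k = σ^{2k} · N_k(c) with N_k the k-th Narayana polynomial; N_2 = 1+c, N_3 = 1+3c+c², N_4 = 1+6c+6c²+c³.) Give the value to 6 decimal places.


E[X⁴] = σ⁸ (1 + 6c + 6c² + c³) (fourth MP moment). With σ² = 9 (so σ⁸ = 6561) and c = 2/15 = 0.133333: E[X⁴] = 6561 · (1 + 6·0.133333 + 6·(0.133333)² + (0.133333)³) = 6561 · 1.909037.

So E[X^4] = 12525.192000.


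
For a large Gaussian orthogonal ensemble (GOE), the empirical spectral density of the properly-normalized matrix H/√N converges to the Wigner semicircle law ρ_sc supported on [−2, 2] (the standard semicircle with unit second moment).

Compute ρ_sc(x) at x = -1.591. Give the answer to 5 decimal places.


ρ_sc(x) = (1/(2π)) √(4 − x²). With x = -1.591:
  4 − x² = 4 − (-1.591)² = 4 − 2.531281 = 1.468719.
  √(4 − x²) = 1.211907.
  1/(2π) = 0.159155.
  ρ_sc(-1.591) = 0.159155 · 1.211907 = 0.192881.

Rounded to 5 decimal places: ρ_sc(-1.591) ≈ 0.19288.


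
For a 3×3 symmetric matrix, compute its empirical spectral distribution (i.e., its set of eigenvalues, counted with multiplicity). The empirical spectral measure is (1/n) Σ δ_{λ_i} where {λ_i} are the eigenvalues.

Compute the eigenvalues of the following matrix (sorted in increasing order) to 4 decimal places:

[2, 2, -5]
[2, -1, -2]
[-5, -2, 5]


Since M is real symmetric, all three eigenvalues are real; they are the roots of det(λI − M) = λ³ − (tr M) λ² + s λ − det M, where s is the sum of the principal 2×2 minors.
tr M = 2 + (-1) + 5 = 6.
s = (2·(-1) − 2²) + (2·5 − (-5)²) + ((-1)·5 − (-2)²) = -6 + (-15) + (-9) = -30.
det M (expand along row 1) = 2·(-9) − 2·0 + (-5)·(-9) = 27.
Characteristic polynomial: λ³ − 6λ² − 30λ − 27 = 0.
Substitute λ = y + (tr M)/3 = y + 2.000000 to remove the quadratic term: y³ + p·y + q = 0 with p = s − (tr M)²/3 = -42.000000 and q = −2(tr M)³/27 + (tr M)·s/3 − det M = -103.000000.
Three real roots ⇒ use the trigonometric (Viète) form: r = 2√(−p/3) = 7.483315, φ = arccos(3q/(p·r)) = arccos(0.983140) = 0.183891 rad.
y_k = r·cos(φ/3 − 2πk/3) for k = 0, 1, 2 gives y = 7.469261, -3.337628, -4.131632.
λ_k = y_k + 2.000000 gives λ = 9.4693, -1.3376, -2.1316 (check: the sum is 6.0000 = tr M).

Eigenvalues sorted in increasing order: [-2.1316, -1.3376, 9.4693].


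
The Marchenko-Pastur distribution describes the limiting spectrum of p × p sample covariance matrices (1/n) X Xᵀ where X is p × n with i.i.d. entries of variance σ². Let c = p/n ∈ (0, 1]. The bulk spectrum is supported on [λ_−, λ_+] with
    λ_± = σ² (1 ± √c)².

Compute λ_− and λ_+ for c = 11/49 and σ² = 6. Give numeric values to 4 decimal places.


c = 11/49 = 0.224490; √c = 0.473804.
λ_− = σ² (1 − √c)² = 6 · (1 − 0.473804)² = 6 · (0.526196)² = 1.661296.
λ_+ = σ² (1 + √c)² = 6 · (1 + 0.473804)² = 6 · (1.473804)² = 13.032581.

Rounded to 4 decimal places: λ_− ≈ 1.6613, λ_+ ≈ 13.0326.


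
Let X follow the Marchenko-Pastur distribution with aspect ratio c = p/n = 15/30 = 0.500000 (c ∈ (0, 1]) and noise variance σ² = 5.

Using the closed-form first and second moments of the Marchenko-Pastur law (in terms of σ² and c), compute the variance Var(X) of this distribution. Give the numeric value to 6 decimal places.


Recall the MP moments m_1 = E[X] = σ² and m_2 = E[X²] = σ⁴ (1 + c).
m_1 = E[X] = σ² = 5, so m_1² = 25.
m_2 = E[X²] = σ⁴ (1 + c) = 25 · (1 + 0.500000) = 25 · 1.500000 = 37.500000.
(Note m_2 − m_1² simplifies to c · σ⁴ = 0.500000 · 25.)

Var(X) = m_2 − m_1² = 37.500000 − 25 = 12.500000.


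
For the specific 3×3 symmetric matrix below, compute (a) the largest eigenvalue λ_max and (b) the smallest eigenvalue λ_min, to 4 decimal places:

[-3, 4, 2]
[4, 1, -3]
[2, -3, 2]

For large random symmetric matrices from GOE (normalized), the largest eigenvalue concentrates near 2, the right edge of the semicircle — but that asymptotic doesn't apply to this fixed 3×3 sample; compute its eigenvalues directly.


Since M is real symmetric, all three eigenvalues are real; they are the roots of det(λI − M) = λ³ − (tr M) λ² + s λ − det M, where s is the sum of the principal 2×2 minors.
tr M = -3 + 1 + 2 = 0.
s = ((-3)·1 − 4²) + ((-3)·2 − 2²) + (1·2 − (-3)²) = -19 + (-10) + (-7) = -36.
det M (expand along row 1) = (-3)·(-7) − 4·14 + 2·(-14) = -63.
Characteristic polynomial: λ³ − 36λ + 63 = 0.
Substitute λ = y + (tr M)/3 = y + 0.000000 to remove the quadratic term: y³ + p·y + q = 0 with p = s − (tr M)²/3 = -36.000000 and q = −2(tr M)³/27 + (tr M)·s/3 − det M = 63.000000.
Three real roots ⇒ use the trigonometric (Viète) form: r = 2√(−p/3) = 6.928203, φ = arccos(3q/(p·r)) = arccos(-0.757772) = 2.430689 rad.
y_k = r·cos(φ/3 − 2πk/3) for k = 0, 1, 2 gives y = 4.775833, 1.958756, -6.734589.
λ_k = y_k + 0.000000 gives λ = 4.7758, 1.9588, -6.7346 (check: the sum is 0.0000 = tr M).

Hence λ_max = 4.7758 and λ_min = -6.7346.


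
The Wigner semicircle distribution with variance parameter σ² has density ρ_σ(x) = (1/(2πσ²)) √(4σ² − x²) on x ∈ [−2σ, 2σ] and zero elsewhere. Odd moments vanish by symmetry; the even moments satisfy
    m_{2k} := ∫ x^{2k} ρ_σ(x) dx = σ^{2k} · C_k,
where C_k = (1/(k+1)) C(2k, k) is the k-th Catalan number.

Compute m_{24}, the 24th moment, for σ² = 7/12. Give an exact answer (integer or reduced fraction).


By the scaled semicircle moment identity, m_{2k} = σ^{2k} · C_k with k = 12.
C_12 = (1/(k+1)) · C(2k, k) = (1/13) · C(24, 12) = (1/13) · 2704156 = 208012.
σ^{2k} = (σ²)^k = (7/12)^12 = 13841287201/8916100448256.

Therefore m_{24} = σ^{24} · C_12 = (13841287201/8916100448256) · 208012 = 719788458313603/2229025112064.


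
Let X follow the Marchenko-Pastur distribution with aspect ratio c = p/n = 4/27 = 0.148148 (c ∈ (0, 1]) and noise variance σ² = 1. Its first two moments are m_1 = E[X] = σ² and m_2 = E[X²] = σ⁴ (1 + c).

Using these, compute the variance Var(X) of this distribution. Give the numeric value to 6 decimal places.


m_1 = E[X] = σ² = 1, so m_1² = 1.
m_2 = E[X²] = σ⁴ (1 + c) = 1 · (1 + 0.148148) = 1 · 1.148148 = 1.148148.
(Note m_2 − m_1² simplifies to c · σ⁴ = 0.148148 · 1.)

Var(X) = m_2 − m_1² = 1.148148 − 1 = 0.148148.


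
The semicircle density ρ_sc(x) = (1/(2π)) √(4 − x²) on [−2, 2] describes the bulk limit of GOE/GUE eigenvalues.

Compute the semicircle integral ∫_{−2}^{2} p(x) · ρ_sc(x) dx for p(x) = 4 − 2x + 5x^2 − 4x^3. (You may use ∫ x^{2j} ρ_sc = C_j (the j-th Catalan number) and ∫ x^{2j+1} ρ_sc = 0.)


Write p(x) = Σ a_i x^i, split into monomials and integrate each against ρ_sc separately.
Using ∫ x^{2j} ρ_sc = C_j = (1/(j+1)) C(2j, j) (Catalan numbers) and ∫ x^{2j+1} ρ_sc = 0 (odd monomials vanish by symmetry):
  i = 0 (even): a_0 · C_{0} = 4 · 1 = 4
  i = 1 (odd): ∫ x^1 ρ_sc = 0 (vanishes)
  i = 2 (even): a_2 · C_{1} = 5 · 1 = 5
  i = 3 (odd): ∫ x^3 ρ_sc = 0 (vanishes)

Summing the contributions: ∫_{−2}^{2} p(x) ρ_sc(x) dx = 4 + 5 = 9.


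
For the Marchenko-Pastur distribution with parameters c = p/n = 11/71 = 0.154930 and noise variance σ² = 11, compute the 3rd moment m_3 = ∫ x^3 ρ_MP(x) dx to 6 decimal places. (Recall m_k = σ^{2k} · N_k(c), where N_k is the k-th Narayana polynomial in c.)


E[X³] = σ⁶ (1 + 3c + c²) (third MP moment). With σ² = 11 (so σ⁶ = 1331) and c = 11/71 = 0.154930: E[X³] = 1331 · (1 + 3·0.154930 + (0.154930)²) = 1331 · 1.488792.

So E[X^3] = 1981.582027.


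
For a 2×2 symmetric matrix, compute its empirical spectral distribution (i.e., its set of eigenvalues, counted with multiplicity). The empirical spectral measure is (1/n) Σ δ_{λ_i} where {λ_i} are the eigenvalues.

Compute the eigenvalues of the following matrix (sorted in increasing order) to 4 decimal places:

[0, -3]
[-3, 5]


Since M is real symmetric, both eigenvalues are real; they are the roots of det(λI − M) = λ² − (tr M) λ + det M.
tr M = 0 + 5 = 5.
det M = 0·5 − (-3)² = 0 − 9 = -9.
Characteristic polynomial: λ² − 5λ − 9 = 0.
Discriminant Δ = (tr M)² − 4·det M = 25 − (-36) = 61; √Δ = 7.810250.
λ = (tr M ± √Δ)/2 = (5 ± 7.810250)/2, giving (tr M − √Δ)/2 = -1.4051 and (tr M + √Δ)/2 = 6.4051.

Eigenvalues sorted in increasing order: [-1.4051, 6.4051].


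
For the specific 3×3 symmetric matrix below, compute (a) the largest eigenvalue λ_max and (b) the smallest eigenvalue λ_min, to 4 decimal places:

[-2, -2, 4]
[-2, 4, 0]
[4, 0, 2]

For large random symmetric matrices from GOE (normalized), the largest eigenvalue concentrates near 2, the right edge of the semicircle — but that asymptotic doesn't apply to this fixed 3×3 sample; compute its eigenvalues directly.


Since M is real symmetric, all three eigenvalues are real; they are the roots of det(λI − M) = λ³ − (tr M) λ² + s λ − det M, where s is the sum of the principal 2×2 minors.
tr M = -2 + 4 + 2 = 4.
s = ((-2)·4 − (-2)²) + ((-2)·2 − 4²) + (4·2 − 0²) = -12 + (-20) + 8 = -24.
det M (expand along row 1) = (-2)·8 − (-2)·(-4) + 4·(-16) = -88.
Characteristic polynomial: λ³ − 4λ² − 24λ + 88 = 0.
Substitute λ = y + (tr M)/3 = y + 1.333333 to remove the quadratic term: y³ + p·y + q = 0 with p = s − (tr M)²/3 = -29.333333 and q = −2(tr M)³/27 + (tr M)·s/3 − det M = 51.259259.
Three real roots ⇒ use the trigonometric (Viète) form: r = 2√(−p/3) = 6.253888, φ = arccos(3q/(p·r)) = arccos(-0.838266) = 2.564892 rad.
y_k = r·cos(φ/3 − 2πk/3) for k = 0, 1, 2 gives y = 4.104086, 2.034605, -6.138691.
λ_k = y_k + 1.333333 gives λ = 5.4374, 3.3679, -4.8054 (check: the sum is 4.0000 = tr M).

Hence λ_max = 5.4374 and λ_min = -4.8054.


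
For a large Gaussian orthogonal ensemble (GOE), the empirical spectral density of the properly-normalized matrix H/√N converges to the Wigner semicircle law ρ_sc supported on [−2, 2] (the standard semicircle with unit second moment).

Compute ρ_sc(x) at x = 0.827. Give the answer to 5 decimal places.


ρ_sc(x) = (1/(2π)) √(4 − x²). With x = 0.827:
  4 − x² = 4 − (0.827)² = 4 − 0.683929 = 3.316071.
  √(4 − x²) = 1.821008.
  1/(2π) = 0.159155.
  ρ_sc(0.827) = 0.159155 · 1.821008 = 0.289822.

Rounded to 5 decimal places: ρ_sc(0.827) ≈ 0.28982.


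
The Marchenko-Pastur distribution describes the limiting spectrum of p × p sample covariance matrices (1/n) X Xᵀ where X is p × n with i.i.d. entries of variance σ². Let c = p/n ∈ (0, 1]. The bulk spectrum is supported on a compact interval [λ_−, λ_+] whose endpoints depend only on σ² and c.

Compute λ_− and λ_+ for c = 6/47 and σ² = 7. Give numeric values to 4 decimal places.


c = 6/47 = 0.127660; √c = 0.357295.
λ_− = σ² (1 − √c)² = 7 · (1 − 0.357295)² = 7 · (0.642705)² = 2.891490.
λ_+ = σ² (1 + √c)² = 7 · (1 + 0.357295)² = 7 · (1.357295)² = 12.895744.

Rounded to 4 decimal places: λ_− ≈ 2.8915, λ_+ ≈ 12.8957.


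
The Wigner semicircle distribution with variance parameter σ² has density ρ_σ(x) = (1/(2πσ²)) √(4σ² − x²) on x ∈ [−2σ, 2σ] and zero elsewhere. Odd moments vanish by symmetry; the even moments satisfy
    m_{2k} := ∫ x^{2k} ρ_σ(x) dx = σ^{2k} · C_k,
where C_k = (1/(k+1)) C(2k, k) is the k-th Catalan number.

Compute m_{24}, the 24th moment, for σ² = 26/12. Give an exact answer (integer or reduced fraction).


By the scaled semicircle moment identity, m_{2k} = σ^{2k} · C_k with k = 12.
C_12 = (1/(k+1)) · C(2k, k) = (1/13) · C(24, 12) = (1/13) · 2704156 = 208012.
σ^{2k} = (σ²)^k = (26/12)^12 = 23298085122481/2176782336.

Therefore m_{24} = σ^{24} · C_12 = (23298085122481/2176782336) · 208012 = 1211570320624379443/544195584.


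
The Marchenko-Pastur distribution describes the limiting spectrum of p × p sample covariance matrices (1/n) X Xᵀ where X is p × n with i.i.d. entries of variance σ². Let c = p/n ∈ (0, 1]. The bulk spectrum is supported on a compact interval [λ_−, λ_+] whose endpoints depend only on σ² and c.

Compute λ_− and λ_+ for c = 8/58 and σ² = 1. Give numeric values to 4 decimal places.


c = 8/58 = 0.137931; √c = 0.371391.
λ_− = σ² (1 − √c)² = 1 · (1 − 0.371391)² = 1 · (0.628609)² = 0.395150.
λ_+ = σ² (1 + √c)² = 1 · (1 + 0.371391)² = 1 · (1.371391)² = 1.880712.

Rounded to 4 decimal places: λ_− ≈ 0.3951, λ_+ ≈ 1.8807.


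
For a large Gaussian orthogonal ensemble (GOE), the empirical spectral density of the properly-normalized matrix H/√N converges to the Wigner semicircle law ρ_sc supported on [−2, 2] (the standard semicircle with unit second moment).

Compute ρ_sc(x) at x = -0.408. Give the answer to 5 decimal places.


ρ_sc(x) = (1/(2π)) √(4 − x²). With x = -0.408:
  4 − x² = 4 − (-0.408)² = 4 − 0.166464 = 3.833536.
  √(4 − x²) = 1.957942.
  1/(2π) = 0.159155.
  ρ_sc(-0.408) = 0.159155 · 1.957942 = 0.311616.

Rounded to 5 decimal places: ρ_sc(-0.408) ≈ 0.31162.


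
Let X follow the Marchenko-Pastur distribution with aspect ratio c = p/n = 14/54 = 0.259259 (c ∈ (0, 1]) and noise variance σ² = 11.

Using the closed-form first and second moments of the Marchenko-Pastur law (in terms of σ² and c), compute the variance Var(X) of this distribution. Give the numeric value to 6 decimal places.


Recall the MP moments m_1 = E[X] = σ² and m_2 = E[X²] = σ⁴ (1 + c).
m_1 = E[X] = σ² = 11, so m_1² = 121.
m_2 = E[X²] = σ⁴ (1 + c) = 121 · (1 + 0.259259) = 121 · 1.259259 = 152.370370.
(Note m_2 − m_1² simplifies to c · σ⁴ = 0.259259 · 121.)

Var(X) = m_2 − m_1² = 152.370370 − 121 = 31.370370.


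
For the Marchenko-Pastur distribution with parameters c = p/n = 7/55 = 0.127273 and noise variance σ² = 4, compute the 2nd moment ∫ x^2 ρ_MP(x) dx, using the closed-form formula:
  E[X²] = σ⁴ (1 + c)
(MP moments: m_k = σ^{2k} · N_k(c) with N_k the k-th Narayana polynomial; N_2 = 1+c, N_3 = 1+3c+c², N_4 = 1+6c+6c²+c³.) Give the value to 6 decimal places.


E[X²] = σ⁴ (1 + c) (second MP moment). With σ² = 4 (so σ⁴ = 16) and c = 7/55 = 0.127273: E[X²] = 16 · (1 + 0.127273) = 16 · 1.127273.

So E[X^2] = 18.036364.


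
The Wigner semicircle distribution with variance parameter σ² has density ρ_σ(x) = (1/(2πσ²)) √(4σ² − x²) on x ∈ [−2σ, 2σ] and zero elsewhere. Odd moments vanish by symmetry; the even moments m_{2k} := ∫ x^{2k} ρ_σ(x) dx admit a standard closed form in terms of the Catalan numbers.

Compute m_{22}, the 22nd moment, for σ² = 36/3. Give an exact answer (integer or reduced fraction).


By the scaled semicircle moment identity, m_{2k} = σ^{2k} · C_k with k = 11.
C_11 = (1/(k+1)) · C(2k, k) = (1/12) · C(22, 11) = (1/12) · 705432 = 58786.
σ^{2k} = (σ²)^k = (36/3)^11 = 743008370688.

Therefore m_{22} = σ^{22} · C_11 = 743008370688 · 58786 = 43678490079264768.


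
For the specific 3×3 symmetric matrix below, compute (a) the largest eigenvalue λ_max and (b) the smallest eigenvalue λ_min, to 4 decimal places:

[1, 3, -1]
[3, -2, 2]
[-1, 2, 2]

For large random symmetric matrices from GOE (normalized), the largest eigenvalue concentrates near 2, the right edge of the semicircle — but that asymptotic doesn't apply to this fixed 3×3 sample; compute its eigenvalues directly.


Since M is real symmetric, all three eigenvalues are real; they are the roots of det(λI − M) = λ³ − (tr M) λ² + s λ − det M, where s is the sum of the principal 2×2 minors.
tr M = 1 + (-2) + 2 = 1.
s = (1·(-2) − 3²) + (1·2 − (-1)²) + ((-2)·2 − 2²) = -11 + 1 + (-8) = -18.
det M (expand along row 1) = 1·(-8) − 3·8 + (-1)·4 = -36.
Characteristic polynomial: λ³ − λ² − 18λ + 36 = 0.
Substitute λ = y + (tr M)/3 = y + 0.333333 to remove the quadratic term: y³ + p·y + q = 0 with p = s − (tr M)²/3 = -18.333333 and q = −2(tr M)³/27 + (tr M)·s/3 − det M = 29.925926.
Three real roots ⇒ use the trigonometric (Viète) form: r = 2√(−p/3) = 4.944132, φ = arccos(3q/(p·r)) = arccos(-0.990461) = 3.003359 rad.
y_k = r·cos(φ/3 − 2πk/3) for k = 0, 1, 2 gives y = 2.666667, 2.272218, -4.938885.
λ_k = y_k + 0.333333 gives λ = 3.0000, 2.6056, -4.6056 (check: the sum is 1.0000 = tr M).

Hence λ_max = 3.0000 and λ_min = -4.6056.


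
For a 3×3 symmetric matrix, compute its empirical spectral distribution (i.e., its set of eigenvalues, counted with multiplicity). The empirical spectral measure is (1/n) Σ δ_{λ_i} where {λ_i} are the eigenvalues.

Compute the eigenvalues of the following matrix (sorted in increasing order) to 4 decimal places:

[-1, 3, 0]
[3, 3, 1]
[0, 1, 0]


Since M is real symmetric, all three eigenvalues are real; they are the roots of det(λI − M) = λ³ − (tr M) λ² + s λ − det M, where s is the sum of the principal 2×2 minors.
tr M = -1 + 3 + 0 = 2.
s = ((-1)·3 − 3²) + ((-1)·0 − 0²) + (3·0 − 1²) = -12 + 0 + (-1) = -13.
det M (expand along row 1) = (-1)·(-1) − 3·0 + 0·3 = 1.
Characteristic polynomial: λ³ − 2λ² − 13λ − 1 = 0.
Substitute λ = y + (tr M)/3 = y + 0.666667 to remove the quadratic term: y³ + p·y + q = 0 with p = s − (tr M)²/3 = -14.333333 and q = −2(tr M)³/27 + (tr M)·s/3 − det M = -10.259259.
Three real roots ⇒ use the trigonometric (Viète) form: r = 2√(−p/3) = 4.371626, φ = arccos(3q/(p·r)) = arccos(0.491187) = 1.057344 rad.
y_k = r·cos(φ/3 − 2πk/3) for k = 0, 1, 2 gives y = 4.102904, -0.744560, -3.358344.
λ_k = y_k + 0.666667 gives λ = 4.7696, -0.0779, -2.6917 (check: the sum is 2.0000 = tr M).

Eigenvalues sorted in increasing order: [-2.6917, -0.0779, 4.7696].


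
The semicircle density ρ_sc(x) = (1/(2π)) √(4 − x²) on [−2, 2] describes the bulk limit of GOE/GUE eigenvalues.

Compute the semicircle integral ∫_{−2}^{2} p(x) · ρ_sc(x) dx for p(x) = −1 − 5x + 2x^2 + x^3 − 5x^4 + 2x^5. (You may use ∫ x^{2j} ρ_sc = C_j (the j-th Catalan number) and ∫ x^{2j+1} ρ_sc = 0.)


Write p(x) = Σ a_i x^i, split into monomials and integrate each against ρ_sc separately.
Using ∫ x^{2j} ρ_sc = C_j = (1/(j+1)) C(2j, j) (Catalan numbers) and ∫ x^{2j+1} ρ_sc = 0 (odd monomials vanish by symmetry):
  i = 0 (even): a_0 · C_{0} = -1 · 1 = -1
  i = 1 (odd): ∫ x^1 ρ_sc = 0 (vanishes)
  i = 2 (even): a_2 · C_{1} = 2 · 1 = 2
  i = 3 (odd): ∫ x^3 ρ_sc = 0 (vanishes)
  i = 4 (even): a_4 · C_{2} = -5 · 2 = -10
  i = 5 (odd): ∫ x^5 ρ_sc = 0 (vanishes)

Summing the contributions: ∫_{−2}^{2} p(x) ρ_sc(x) dx = (-1) + 2 + (-10) = -9.


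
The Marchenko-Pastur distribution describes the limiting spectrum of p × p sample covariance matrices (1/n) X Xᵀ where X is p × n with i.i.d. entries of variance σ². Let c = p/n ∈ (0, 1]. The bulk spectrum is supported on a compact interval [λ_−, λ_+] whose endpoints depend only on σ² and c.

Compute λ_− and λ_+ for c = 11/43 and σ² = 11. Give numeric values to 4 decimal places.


c = 11/43 = 0.255814; √c = 0.505781.
λ_− = σ² (1 − √c)² = 11 · (1 − 0.505781)² = 11 · (0.494219)² = 2.686782.
λ_+ = σ² (1 + √c)² = 11 · (1 + 0.505781)² = 11 · (1.505781)² = 24.941125.

Rounded to 4 decimal places: λ_− ≈ 2.6868, λ_+ ≈ 24.9411.


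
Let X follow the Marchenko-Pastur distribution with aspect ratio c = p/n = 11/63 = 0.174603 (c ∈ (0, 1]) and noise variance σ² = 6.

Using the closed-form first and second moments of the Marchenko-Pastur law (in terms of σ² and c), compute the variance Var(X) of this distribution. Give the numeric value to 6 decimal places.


Recall the MP moments m_1 = E[X] = σ² and m_2 = E[X²] = σ⁴ (1 + c).
m_1 = E[X] = σ² = 6, so m_1² = 36.
m_2 = E[X²] = σ⁴ (1 + c) = 36 · (1 + 0.174603) = 36 · 1.174603 = 42.285714.
(Note m_2 − m_1² simplifies to c · σ⁴ = 0.174603 · 36.)

Var(X) = m_2 − m_1² = 42.285714 − 36 = 6.285714.


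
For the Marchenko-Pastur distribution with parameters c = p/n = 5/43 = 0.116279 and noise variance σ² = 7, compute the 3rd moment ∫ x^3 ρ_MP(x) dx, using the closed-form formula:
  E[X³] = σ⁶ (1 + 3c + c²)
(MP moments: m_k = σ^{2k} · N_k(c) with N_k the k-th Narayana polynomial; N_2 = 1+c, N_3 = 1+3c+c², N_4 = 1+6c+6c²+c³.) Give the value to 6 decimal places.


E[X³] = σ⁶ (1 + 3c + c²) (third MP moment). With σ² = 7 (so σ⁶ = 343) and c = 5/43 = 0.116279: E[X³] = 343 · (1 + 3·0.116279 + (0.116279)²) = 343 · 1.362358.

So E[X^3] = 467.288805.


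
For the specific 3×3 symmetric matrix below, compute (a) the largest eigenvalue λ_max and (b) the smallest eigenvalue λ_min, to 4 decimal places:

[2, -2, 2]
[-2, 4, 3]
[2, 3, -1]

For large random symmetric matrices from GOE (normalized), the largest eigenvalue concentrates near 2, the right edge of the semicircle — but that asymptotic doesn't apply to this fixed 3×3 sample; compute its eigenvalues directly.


Since M is real symmetric, all three eigenvalues are real; they are the roots of det(λI − M) = λ³ − (tr M) λ² + s λ − det M, where s is the sum of the principal 2×2 minors.
tr M = 2 + 4 + (-1) = 5.
s = (2·4 − (-2)²) + (2·(-1) − 2²) + (4·(-1) − 3²) = 4 + (-6) + (-13) = -15.
det M (expand along row 1) = 2·(-13) − (-2)·(-4) + 2·(-14) = -62.
Characteristic polynomial: λ³ − 5λ² − 15λ + 62 = 0.
Substitute λ = y + (tr M)/3 = y + 1.666667 to remove the quadratic term: y³ + p·y + q = 0 with p = s − (tr M)²/3 = -23.333333 and q = −2(tr M)³/27 + (tr M)·s/3 − det M = 27.740741.
Three real roots ⇒ use the trigonometric (Viète) form: r = 2√(−p/3) = 5.577734, φ = arccos(3q/(p·r)) = arccos(-0.639447) = 2.264576 rad.
y_k = r·cos(φ/3 − 2πk/3) for k = 0, 1, 2 gives y = 4.062645, 1.278438, -5.341084.
λ_k = y_k + 1.666667 gives λ = 5.7293, 2.9451, -3.6744 (check: the sum is 5.0000 = tr M).

Hence λ_max = 5.7293 and λ_min = -3.6744.


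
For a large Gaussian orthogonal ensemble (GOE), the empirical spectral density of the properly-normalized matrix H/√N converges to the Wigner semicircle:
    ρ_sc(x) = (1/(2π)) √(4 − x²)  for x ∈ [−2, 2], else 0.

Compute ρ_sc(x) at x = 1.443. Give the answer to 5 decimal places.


ρ_sc(x) = (1/(2π)) √(4 − x²). With x = 1.443:
  4 − x² = 4 − (1.443)² = 4 − 2.082249 = 1.917751.
  √(4 − x²) = 1.384829.
  1/(2π) = 0.159155.
  ρ_sc(1.443) = 0.159155 · 1.384829 = 0.220402.

Rounded to 5 decimal places: ρ_sc(1.443) ≈ 0.22040.


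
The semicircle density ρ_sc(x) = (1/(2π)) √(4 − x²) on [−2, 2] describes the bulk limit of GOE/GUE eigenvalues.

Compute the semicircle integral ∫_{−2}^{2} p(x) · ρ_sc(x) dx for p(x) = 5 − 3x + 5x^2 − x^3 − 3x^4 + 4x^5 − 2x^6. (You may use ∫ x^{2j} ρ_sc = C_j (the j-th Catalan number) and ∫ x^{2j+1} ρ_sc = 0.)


Write p(x) = Σ a_i x^i, split into monomials and integrate each against ρ_sc separately.
Using ∫ x^{2j} ρ_sc = C_j = (1/(j+1)) C(2j, j) (Catalan numbers) and ∫ x^{2j+1} ρ_sc = 0 (odd monomials vanish by symmetry):
  i = 0 (even): a_0 · C_{0} = 5 · 1 = 5
  i = 1 (odd): ∫ x^1 ρ_sc = 0 (vanishes)
  i = 2 (even): a_2 · C_{1} = 5 · 1 = 5
  i = 3 (odd): ∫ x^3 ρ_sc = 0 (vanishes)
  i = 4 (even): a_4 · C_{2} = -3 · 2 = -6
  i = 5 (odd): ∫ x^5 ρ_sc = 0 (vanishes)
  i = 6 (even): a_6 · C_{3} = -2 · 5 = -10

Summing the contributions: ∫_{−2}^{2} p(x) ρ_sc(x) dx = 5 + 5 + (-6) + (-10) = -6.


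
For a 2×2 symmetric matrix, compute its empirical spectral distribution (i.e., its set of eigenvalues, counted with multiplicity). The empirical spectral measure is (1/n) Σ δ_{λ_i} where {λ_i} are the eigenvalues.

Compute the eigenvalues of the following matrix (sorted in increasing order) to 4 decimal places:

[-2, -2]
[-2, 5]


Since M is real symmetric, both eigenvalues are real; they are the roots of det(λI − M) = λ² − (tr M) λ + det M.
tr M = -2 + 5 = 3.
det M = (-2)·5 − (-2)² = -10 − 4 = -14.
Characteristic polynomial: λ² − 3λ − 14 = 0.
Discriminant Δ = (tr M)² − 4·det M = 9 − (-56) = 65; √Δ = 8.062258.
λ = (tr M ± √Δ)/2 = (3 ± 8.062258)/2, giving (tr M − √Δ)/2 = -2.5311 and (tr M + √Δ)/2 = 5.5311.

Eigenvalues sorted in increasing order: [-2.5311, 5.5311].


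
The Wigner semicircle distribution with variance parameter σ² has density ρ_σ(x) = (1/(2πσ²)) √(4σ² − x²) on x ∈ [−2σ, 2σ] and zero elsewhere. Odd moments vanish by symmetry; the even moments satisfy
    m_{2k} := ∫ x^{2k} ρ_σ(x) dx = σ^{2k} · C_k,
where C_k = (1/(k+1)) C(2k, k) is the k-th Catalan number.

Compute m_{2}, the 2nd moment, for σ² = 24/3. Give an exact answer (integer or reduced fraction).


By the scaled semicircle moment identity, m_{2k} = σ^{2k} · C_k with k = 1.
C_1 = (1/(k+1)) · C(2k, k) = (1/2) · C(2, 1) = (1/2) · 2 = 1.
σ^{2k} = (σ²)^k = (24/3)^1 = 8.

Therefore m_{2} = σ^{2} · C_1 = 8 · 1 = 8.


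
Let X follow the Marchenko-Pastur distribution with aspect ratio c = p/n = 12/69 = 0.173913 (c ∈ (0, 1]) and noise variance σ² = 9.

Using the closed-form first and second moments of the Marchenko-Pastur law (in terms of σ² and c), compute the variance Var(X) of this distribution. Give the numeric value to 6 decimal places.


Recall the MP moments m_1 = E[X] = σ² and m_2 = E[X²] = σ⁴ (1 + c).
m_1 = E[X] = σ² = 9, so m_1² = 81.
m_2 = E[X²] = σ⁴ (1 + c) = 81 · (1 + 0.173913) = 81 · 1.173913 = 95.086957.
(Note m_2 − m_1² simplifies to c · σ⁴ = 0.173913 · 81.)

Var(X) = m_2 − m_1² = 95.086957 − 81 = 14.086957.


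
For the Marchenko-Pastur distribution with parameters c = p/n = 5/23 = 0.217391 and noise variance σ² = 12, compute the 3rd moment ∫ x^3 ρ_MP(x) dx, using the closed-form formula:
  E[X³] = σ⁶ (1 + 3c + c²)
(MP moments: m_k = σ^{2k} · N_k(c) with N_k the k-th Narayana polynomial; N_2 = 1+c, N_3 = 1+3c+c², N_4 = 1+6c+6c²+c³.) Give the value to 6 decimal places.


E[X³] = σ⁶ (1 + 3c + c²) (third MP moment). With σ² = 12 (so σ⁶ = 1728) and c = 5/23 = 0.217391: E[X³] = 1728 · (1 + 3·0.217391 + (0.217391)²) = 1728 · 1.699433.

So E[X^3] = 2936.620038.


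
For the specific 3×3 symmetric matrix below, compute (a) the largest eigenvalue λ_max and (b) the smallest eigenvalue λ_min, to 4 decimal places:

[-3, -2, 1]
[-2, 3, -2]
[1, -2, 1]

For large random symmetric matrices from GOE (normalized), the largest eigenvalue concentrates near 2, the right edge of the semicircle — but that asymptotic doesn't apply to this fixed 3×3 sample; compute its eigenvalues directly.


Since M is real symmetric, all three eigenvalues are real; they are the roots of det(λI − M) = λ³ − (tr M) λ² + s λ − det M, where s is the sum of the principal 2×2 minors.
tr M = -3 + 3 + 1 = 1.
s = ((-3)·3 − (-2)²) + ((-3)·1 − 1²) + (3·1 − (-2)²) = -13 + (-4) + (-1) = -18.
det M (expand along row 1) = (-3)·(-1) − (-2)·0 + 1·1 = 4.
Characteristic polynomial: λ³ − λ² − 18λ − 4 = 0.
Substitute λ = y + (tr M)/3 = y + 0.333333 to remove the quadratic term: y³ + p·y + q = 0 with p = s − (tr M)²/3 = -18.333333 and q = −2(tr M)³/27 + (tr M)·s/3 − det M = -10.074074.
Three real roots ⇒ use the trigonometric (Viète) form: r = 2√(−p/3) = 4.944132, φ = arccos(3q/(p·r)) = arccos(0.333422) = 1.230865 rad.
y_k = r·cos(φ/3 − 2πk/3) for k = 0, 1, 2 gives y = 4.533798, -0.559024, -3.974774.
λ_k = y_k + 0.333333 gives λ = 4.8671, -0.2257, -3.6414 (check: the sum is 1.0000 = tr M).

Hence λ_max = 4.8671 and λ_min = -3.6414.


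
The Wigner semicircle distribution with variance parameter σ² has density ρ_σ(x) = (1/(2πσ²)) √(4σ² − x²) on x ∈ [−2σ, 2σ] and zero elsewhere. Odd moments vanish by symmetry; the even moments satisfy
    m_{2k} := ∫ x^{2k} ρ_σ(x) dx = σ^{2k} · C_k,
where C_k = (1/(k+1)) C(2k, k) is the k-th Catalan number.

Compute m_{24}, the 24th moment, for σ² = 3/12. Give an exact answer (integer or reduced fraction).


By the scaled semicircle moment identity, m_{2k} = σ^{2k} · C_k with k = 12.
C_12 = (1/(k+1)) · C(2k, k) = (1/13) · C(24, 12) = (1/13) · 2704156 = 208012.
σ^{2k} = (σ²)^k = (3/12)^12 = 1/16777216.

Therefore m_{24} = σ^{24} · C_12 = (1/16777216) · 208012 = 52003/4194304.


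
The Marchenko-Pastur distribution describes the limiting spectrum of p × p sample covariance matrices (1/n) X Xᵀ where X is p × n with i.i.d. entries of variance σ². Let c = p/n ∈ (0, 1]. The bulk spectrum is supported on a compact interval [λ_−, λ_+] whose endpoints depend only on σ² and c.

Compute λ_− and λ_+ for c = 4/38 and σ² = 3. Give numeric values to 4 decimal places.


c = 4/38 = 0.105263; √c = 0.324443.
λ_− = σ² (1 − √c)² = 3 · (1 − 0.324443)² = 3 · (0.675557)² = 1.369132.
λ_+ = σ² (1 + √c)² = 3 · (1 + 0.324443)² = 3 · (1.324443)² = 5.262447.

Rounded to 4 decimal places: λ_− ≈ 1.3691, λ_+ ≈ 5.2624.


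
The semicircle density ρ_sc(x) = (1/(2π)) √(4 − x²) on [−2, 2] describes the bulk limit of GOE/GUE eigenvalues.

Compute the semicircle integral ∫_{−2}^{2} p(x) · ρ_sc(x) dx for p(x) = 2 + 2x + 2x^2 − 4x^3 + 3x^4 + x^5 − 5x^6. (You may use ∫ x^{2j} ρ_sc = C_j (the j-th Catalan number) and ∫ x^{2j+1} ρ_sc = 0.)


Write p(x) = Σ a_i x^i, split into monomials and integrate each against ρ_sc separately.
Using ∫ x^{2j} ρ_sc = C_j = (1/(j+1)) C(2j, j) (Catalan numbers) and ∫ x^{2j+1} ρ_sc = 0 (odd monomials vanish by symmetry):
  i = 0 (even): a_0 · C_{0} = 2 · 1 = 2
  i = 1 (odd): ∫ x^1 ρ_sc = 0 (vanishes)
  i = 2 (even): a_2 · C_{1} = 2 · 1 = 2
  i = 3 (odd): ∫ x^3 ρ_sc = 0 (vanishes)
  i = 4 (even): a_4 · C_{2} = 3 · 2 = 6
  i = 5 (odd): ∫ x^5 ρ_sc = 0 (vanishes)
  i = 6 (even): a_6 · C_{3} = -5 · 5 = -25

Summing the contributions: ∫_{−2}^{2} p(x) ρ_sc(x) dx = 2 + 2 + 6 + (-25) = -15.


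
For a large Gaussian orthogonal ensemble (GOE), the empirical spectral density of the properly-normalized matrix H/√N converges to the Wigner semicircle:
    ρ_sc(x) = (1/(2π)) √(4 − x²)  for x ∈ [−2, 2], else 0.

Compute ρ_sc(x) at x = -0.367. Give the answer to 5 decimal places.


ρ_sc(x) = (1/(2π)) √(4 − x²). With x = -0.367:
  4 − x² = 4 − (-0.367)² = 4 − 0.134689 = 3.865311.
  √(4 − x²) = 1.966039.
  1/(2π) = 0.159155.
  ρ_sc(-0.367) = 0.159155 · 1.966039 = 0.312905.

Rounded to 5 decimal places: ρ_sc(-0.367) ≈ 0.31290.


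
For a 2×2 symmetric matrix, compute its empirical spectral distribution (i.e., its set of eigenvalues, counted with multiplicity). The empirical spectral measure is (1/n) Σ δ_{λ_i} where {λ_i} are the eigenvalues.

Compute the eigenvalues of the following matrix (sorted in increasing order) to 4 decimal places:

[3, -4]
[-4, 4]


Since M is real symmetric, both eigenvalues are real; they are the roots of det(λI − M) = λ² − (tr M) λ + det M.
tr M = 3 + 4 = 7.
det M = 3·4 − (-4)² = 12 − 16 = -4.
Characteristic polynomial: λ² − 7λ − 4 = 0.
Discriminant Δ = (tr M)² − 4·det M = 49 − (-16) = 65; √Δ = 8.062258.
λ = (tr M ± √Δ)/2 = (7 ± 8.062258)/2, giving (tr M − √Δ)/2 = -0.5311 and (tr M + √Δ)/2 = 7.5311.

Eigenvalues sorted in increasing order: [-0.5311, 7.5311].


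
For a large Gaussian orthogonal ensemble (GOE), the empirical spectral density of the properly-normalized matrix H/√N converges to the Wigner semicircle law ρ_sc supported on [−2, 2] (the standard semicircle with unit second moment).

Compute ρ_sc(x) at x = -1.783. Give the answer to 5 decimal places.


ρ_sc(x) = (1/(2π)) √(4 − x²). With x = -1.783:
  4 − x² = 4 − (-1.783)² = 4 − 3.179089 = 0.820911.
  √(4 − x²) = 0.906041.
  1/(2π) = 0.159155.
  ρ_sc(-1.783) = 0.159155 · 0.906041 = 0.144201.

Rounded to 5 decimal places: ρ_sc(-1.783) ≈ 0.14420.


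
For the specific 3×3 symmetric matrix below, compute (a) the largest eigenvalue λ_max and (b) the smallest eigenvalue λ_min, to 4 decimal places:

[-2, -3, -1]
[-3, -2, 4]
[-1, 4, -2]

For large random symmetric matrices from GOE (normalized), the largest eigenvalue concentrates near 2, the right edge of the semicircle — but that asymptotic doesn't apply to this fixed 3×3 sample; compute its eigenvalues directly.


Since M is real symmetric, all three eigenvalues are real; they are the roots of det(λI − M) = λ³ − (tr M) λ² + s λ − det M, where s is the sum of the principal 2×2 minors.
tr M = -2 + (-2) + (-2) = -6.
s = ((-2)·(-2) − (-3)²) + ((-2)·(-2) − (-1)²) + ((-2)·(-2) − 4²) = -5 + 3 + (-12) = -14.
det M (expand along row 1) = (-2)·(-12) − (-3)·10 + (-1)·(-14) = 68.
Characteristic polynomial: λ³ + 6λ² − 14λ − 68 = 0.
Substitute λ = y + (tr M)/3 = y − 2.000000 to remove the quadratic term: y³ + p·y + q = 0 with p = s − (tr M)²/3 = -26.000000 and q = −2(tr M)³/27 + (tr M)·s/3 − det M = -24.000000.
Three real roots ⇒ use the trigonometric (Viète) form: r = 2√(−p/3) = 5.887841, φ = arccos(3q/(p·r)) = arccos(0.470330) = 1.081131 rad.
y_k = r·cos(φ/3 − 2πk/3) for k = 0, 1, 2 gives y = 5.509629, -0.956762, -4.552867.
λ_k = y_k − 2.000000 gives λ = 3.5096, -2.9568, -6.5529 (check: the sum is -6.0000 = tr M).

Hence λ_max = 3.5096 and λ_min = -6.5529.


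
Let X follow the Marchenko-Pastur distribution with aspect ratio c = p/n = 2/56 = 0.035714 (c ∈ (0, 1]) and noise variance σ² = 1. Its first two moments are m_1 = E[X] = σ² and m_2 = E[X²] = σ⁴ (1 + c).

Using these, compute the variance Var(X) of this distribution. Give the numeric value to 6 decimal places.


m_1 = E[X] = σ² = 1, so m_1² = 1.
m_2 = E[X²] = σ⁴ (1 + c) = 1 · (1 + 0.035714) = 1 · 1.035714 = 1.035714.
(Note m_2 − m_1² simplifies to c · σ⁴ = 0.035714 · 1.)

Var(X) = m_2 − m_1² = 1.035714 − 1 = 0.035714.


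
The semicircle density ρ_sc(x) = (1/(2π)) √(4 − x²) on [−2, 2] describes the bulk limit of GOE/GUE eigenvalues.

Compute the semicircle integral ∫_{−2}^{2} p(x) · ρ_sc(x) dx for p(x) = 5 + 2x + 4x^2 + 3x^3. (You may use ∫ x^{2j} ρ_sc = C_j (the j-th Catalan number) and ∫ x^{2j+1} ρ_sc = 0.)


Write p(x) = Σ a_i x^i, split into monomials and integrate each against ρ_sc separately.
Using ∫ x^{2j} ρ_sc = C_j = (1/(j+1)) C(2j, j) (Catalan numbers) and ∫ x^{2j+1} ρ_sc = 0 (odd monomials vanish by symmetry):
  i = 0 (even): a_0 · C_{0} = 5 · 1 = 5
  i = 1 (odd): ∫ x^1 ρ_sc = 0 (vanishes)
  i = 2 (even): a_2 · C_{1} = 4 · 1 = 4
  i = 3 (odd): ∫ x^3 ρ_sc = 0 (vanishes)

Summing the contributions: ∫_{−2}^{2} p(x) ρ_sc(x) dx = 5 + 4 = 9.


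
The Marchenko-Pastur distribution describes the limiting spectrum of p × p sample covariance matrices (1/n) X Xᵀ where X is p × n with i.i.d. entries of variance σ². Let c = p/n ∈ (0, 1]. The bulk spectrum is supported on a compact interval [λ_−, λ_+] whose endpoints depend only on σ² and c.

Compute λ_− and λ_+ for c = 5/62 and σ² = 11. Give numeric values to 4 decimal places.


c = 5/62 = 0.080645; √c = 0.283981.
λ_− = σ² (1 − √c)² = 11 · (1 − 0.283981)² = 11 · (0.716019)² = 5.639517.
λ_+ = σ² (1 + √c)² = 11 · (1 + 0.283981)² = 11 · (1.283981)² = 18.134677.

Rounded to 4 decimal places: λ_− ≈ 5.6395, λ_+ ≈ 18.1347.


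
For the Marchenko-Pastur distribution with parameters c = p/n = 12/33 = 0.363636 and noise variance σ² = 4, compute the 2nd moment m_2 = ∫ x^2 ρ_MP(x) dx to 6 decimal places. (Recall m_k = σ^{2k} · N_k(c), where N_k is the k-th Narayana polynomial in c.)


E[X²] = σ⁴ (1 + c) (second MP moment). With σ² = 4 (so σ⁴ = 16) and c = 12/33 = 0.363636: E[X²] = 16 · (1 + 0.363636) = 16 · 1.363636.

So E[X^2] = 21.818182.


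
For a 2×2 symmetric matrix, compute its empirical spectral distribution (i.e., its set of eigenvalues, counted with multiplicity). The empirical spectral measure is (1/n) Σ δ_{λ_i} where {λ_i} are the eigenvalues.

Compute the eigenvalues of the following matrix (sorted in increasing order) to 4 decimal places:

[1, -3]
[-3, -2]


Since M is real symmetric, both eigenvalues are real; they are the roots of det(λI − M) = λ² − (tr M) λ + det M.
tr M = 1 + (-2) = -1.
det M = 1·(-2) − (-3)² = -2 − 9 = -11.
Characteristic polynomial: λ² + λ − 11 = 0.
Discriminant Δ = (tr M)² − 4·det M = 1 − (-44) = 45; √Δ = 6.708204.
λ = (tr M ± √Δ)/2 = (-1 ± 6.708204)/2, giving (tr M − √Δ)/2 = -3.8541 and (tr M + √Δ)/2 = 2.8541.

Eigenvalues sorted in increasing order: [-3.8541, 2.8541].
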